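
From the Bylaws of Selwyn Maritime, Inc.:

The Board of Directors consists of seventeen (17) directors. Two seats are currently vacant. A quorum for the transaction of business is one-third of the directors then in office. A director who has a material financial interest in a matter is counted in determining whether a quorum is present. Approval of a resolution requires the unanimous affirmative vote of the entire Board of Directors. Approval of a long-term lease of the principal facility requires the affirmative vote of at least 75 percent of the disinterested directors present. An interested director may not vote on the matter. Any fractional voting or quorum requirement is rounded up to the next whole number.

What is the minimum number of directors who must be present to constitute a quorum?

5

1/3 of 15 = 5.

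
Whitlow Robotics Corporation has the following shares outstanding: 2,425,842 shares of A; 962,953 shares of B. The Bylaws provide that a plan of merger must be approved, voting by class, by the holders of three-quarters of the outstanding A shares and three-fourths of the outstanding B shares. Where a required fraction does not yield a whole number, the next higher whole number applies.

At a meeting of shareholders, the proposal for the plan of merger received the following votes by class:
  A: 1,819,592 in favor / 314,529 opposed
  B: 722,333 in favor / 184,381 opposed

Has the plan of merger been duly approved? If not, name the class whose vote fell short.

Approved — every class gave the required vote.

A: 3/4 of 2425842 = 1819381.50, rounded up to 1819382; 1,819,382 required, 1,819,592 in favor — approved.
B: 3/4 of 962953 = 722214.75, rounded up to 722215; 722,215 required, 722,333 in favor — approved.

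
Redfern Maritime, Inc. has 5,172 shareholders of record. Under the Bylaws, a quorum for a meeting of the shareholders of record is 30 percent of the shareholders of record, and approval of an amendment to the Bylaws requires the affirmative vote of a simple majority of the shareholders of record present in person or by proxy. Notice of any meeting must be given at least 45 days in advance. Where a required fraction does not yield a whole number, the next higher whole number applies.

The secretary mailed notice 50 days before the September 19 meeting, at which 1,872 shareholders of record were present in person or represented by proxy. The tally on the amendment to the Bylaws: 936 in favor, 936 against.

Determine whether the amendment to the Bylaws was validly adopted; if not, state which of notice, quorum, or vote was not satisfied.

Notice: 50 days given; 45 required. Satisfied.
Quorum: 30% of 5,172 = 1,551.60, rounded up to 1,552; 1,872 present. Satisfied.
Vote: requires a majority of those present (1,872); a majority of 1872 is 937, so 937 needed; 936 in favor. Not satisfied.

Invalid — vote requirement not satisfied.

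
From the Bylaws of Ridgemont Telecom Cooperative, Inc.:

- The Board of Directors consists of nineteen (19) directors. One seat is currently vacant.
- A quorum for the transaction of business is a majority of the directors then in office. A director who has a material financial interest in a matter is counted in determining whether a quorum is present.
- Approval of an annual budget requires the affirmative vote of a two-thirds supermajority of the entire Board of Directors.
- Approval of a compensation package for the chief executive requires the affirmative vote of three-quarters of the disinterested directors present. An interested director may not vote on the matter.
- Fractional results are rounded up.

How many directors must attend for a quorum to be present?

10

A majority of 18 is 10.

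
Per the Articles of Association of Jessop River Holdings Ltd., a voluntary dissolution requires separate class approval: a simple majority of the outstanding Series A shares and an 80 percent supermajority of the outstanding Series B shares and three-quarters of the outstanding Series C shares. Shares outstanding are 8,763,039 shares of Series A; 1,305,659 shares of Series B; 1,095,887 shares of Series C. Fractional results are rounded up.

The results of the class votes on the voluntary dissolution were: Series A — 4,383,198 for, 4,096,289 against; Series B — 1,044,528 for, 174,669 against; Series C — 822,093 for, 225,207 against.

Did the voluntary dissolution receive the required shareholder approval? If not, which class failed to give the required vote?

Series A: a majority of 8763039 is 4381520; 4,381,520 required, 4,383,198 in favor — approved.
Series B: 4/5 of 1305659 = 1044527.20, rounded up to 1044528; 1,044,528 required, 1,044,528 in favor — approved.
Series C: 3/4 of 1095887 = 821915.25, rounded up to 821916; 821,916 required, 822,093 in favor — approved.

Approved — every class gave the required vote.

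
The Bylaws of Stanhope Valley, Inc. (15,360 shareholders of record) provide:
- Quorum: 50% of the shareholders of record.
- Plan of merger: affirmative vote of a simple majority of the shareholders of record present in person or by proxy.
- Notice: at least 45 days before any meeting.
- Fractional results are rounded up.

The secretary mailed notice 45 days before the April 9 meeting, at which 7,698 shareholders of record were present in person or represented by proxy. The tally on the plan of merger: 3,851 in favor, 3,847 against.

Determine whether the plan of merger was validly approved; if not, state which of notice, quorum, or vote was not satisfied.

Notice: 45 days given; 45 required. Satisfied.
Quorum: 50% of 15,360 = 7,680; 7,698 present. Satisfied.
Vote: requires a majority of those present (7,698); a majority of 7698 is 3850, so 3,850 needed; 3,851 in favor. Satisfied.

Valid — all requirements satisfied.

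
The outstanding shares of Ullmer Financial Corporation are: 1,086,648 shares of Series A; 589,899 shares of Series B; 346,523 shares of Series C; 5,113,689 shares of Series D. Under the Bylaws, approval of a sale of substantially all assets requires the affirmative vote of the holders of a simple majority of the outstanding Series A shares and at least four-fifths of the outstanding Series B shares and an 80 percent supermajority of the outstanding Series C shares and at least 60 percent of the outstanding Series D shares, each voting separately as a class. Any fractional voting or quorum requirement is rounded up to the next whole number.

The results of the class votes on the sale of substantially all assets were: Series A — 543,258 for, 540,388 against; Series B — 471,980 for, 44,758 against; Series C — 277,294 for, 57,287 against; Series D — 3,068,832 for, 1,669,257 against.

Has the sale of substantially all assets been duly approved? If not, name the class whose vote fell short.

Series A: a majority of 1086648 is 543325; 543,325 required, 543,258 in favor — not approved.
Series B: 4/5 of 589899 = 471919.20, rounded up to 471920; 471,920 required, 471,980 in favor — approved.
Series C: 4/5 of 346523 = 277218.40, rounded up to 277219; 277,219 required, 277,294 in favor — approved.
Series D: 3/5 of 5113689 = 3068213.40, rounded up to 3068214; 3,068,214 required, 3,068,832 in favor — approved.

Not approved — the Series A shares did not give the required vote.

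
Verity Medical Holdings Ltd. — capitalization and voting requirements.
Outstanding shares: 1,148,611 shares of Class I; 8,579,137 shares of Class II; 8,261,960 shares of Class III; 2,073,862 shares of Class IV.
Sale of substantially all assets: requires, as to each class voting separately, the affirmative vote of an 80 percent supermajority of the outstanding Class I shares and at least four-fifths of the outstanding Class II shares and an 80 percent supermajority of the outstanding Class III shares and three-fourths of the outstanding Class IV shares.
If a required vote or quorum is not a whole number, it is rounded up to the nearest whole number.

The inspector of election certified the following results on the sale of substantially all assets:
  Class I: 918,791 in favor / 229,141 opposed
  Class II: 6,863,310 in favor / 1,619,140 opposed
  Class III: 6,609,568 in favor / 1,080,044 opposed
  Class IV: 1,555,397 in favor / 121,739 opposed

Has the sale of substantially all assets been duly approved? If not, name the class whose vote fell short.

Class I: 4/5 of 1148611 = 918888.80, rounded up to 918889; 918,889 required, 918,791 in favor — not approved.
Class II: 4/5 of 8579137 = 6863309.60, rounded up to 6863310; 6,863,310 required, 6,863,310 in favor — approved.
Class III: 4/5 of 8261960 = 6609568; 6,609,568 required, 6,609,568 in favor — approved.
Class IV: 3/4 of 2073862 = 1555396.50, rounded up to 1555397; 1,555,397 required, 1,555,397 in favor — approved.

Not approved — the Class I shares did not give the required vote.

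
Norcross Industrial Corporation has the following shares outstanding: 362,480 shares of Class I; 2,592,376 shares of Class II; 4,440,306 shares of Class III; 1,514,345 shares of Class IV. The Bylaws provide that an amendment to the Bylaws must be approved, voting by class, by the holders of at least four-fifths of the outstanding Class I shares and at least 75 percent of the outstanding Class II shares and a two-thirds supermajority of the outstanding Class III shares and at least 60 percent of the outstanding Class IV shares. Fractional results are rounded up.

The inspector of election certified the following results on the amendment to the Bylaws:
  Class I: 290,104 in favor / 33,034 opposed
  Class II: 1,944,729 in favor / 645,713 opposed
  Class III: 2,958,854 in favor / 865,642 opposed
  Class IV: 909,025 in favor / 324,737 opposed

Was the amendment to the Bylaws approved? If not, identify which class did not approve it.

Not approved — the Class III shares did not give the required vote.

Class I: 4/5 of 362480 = 289984; 289,984 required, 290,104 in favor — approved.
Class II: 3/4 of 2592376 = 1944282; 1,944,282 required, 1,944,729 in favor — approved.
Class III: 2/3 of 4440306 = 2960204; 2,960,204 required, 2,958,854 in favor — not approved.
Class IV: 3/5 of 1514345 = 908607; 908,607 required, 909,025 in favor — approved.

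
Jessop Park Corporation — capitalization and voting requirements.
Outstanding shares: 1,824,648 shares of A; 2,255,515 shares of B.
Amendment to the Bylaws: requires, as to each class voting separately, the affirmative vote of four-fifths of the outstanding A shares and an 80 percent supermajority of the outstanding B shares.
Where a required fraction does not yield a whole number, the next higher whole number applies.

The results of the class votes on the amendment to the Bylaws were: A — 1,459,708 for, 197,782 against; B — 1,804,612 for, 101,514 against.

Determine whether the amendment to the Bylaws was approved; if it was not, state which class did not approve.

A: 4/5 of 1824648 = 1459718.40, rounded up to 1459719; 1,459,719 required, 1,459,708 in favor — not approved.
B: 4/5 of 2255515 = 1804412; 1,804,412 required, 1,804,612 in favor — approved.

Not approved — the A shares did not give the required vote.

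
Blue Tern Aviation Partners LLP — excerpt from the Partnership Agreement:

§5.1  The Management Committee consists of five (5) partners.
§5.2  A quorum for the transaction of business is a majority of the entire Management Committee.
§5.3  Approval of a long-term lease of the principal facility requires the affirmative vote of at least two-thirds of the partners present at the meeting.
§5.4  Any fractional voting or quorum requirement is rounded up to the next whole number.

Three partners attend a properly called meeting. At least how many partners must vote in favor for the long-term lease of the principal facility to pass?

2

The long-term lease of the principal facility requires two-thirds of the partners present (3).
2/3 of 3 = 2.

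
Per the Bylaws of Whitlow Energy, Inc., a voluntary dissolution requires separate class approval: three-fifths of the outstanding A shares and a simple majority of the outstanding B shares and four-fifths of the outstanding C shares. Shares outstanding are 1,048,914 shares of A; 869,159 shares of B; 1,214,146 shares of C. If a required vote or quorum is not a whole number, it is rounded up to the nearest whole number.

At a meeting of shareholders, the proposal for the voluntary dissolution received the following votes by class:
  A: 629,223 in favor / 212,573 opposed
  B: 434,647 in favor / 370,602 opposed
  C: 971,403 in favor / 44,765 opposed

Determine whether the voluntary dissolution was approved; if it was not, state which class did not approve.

Not approved — the A shares did not give the required vote.

A: 3/5 of 1048914 = 629348.40, rounded up to 629349; 629,349 required, 629,223 in favor — not approved.
B: a majority of 869159 is 434580; 434,580 required, 434,647 in favor — approved.
C: 4/5 of 1214146 = 971316.80, rounded up to 971317; 971,317 required, 971,403 in favor — approved.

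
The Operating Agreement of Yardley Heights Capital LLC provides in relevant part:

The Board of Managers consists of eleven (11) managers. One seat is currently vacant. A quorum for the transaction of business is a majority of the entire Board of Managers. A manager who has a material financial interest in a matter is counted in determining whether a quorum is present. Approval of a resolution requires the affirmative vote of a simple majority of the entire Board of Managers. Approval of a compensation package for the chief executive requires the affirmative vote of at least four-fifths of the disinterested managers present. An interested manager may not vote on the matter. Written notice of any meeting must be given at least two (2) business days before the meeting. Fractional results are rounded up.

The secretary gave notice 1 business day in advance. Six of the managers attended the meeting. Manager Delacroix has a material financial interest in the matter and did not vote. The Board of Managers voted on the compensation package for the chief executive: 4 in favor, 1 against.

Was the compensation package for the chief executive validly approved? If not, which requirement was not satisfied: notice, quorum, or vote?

Notice: 1 business day given; 2 required (1 < 2). Not satisfied.
Quorum: 6 present (interested managers count toward quorum); quorum is 6. Satisfied.
Vote: the compensation package for the chief executive requires four-fifths of the disinterested managers present (6 − 1 = 5). 4/5 of 5 = 4, so 4 affirmative votes are needed; 4 voted in favor. Satisfied.

Invalid — notice requirement not satisfied.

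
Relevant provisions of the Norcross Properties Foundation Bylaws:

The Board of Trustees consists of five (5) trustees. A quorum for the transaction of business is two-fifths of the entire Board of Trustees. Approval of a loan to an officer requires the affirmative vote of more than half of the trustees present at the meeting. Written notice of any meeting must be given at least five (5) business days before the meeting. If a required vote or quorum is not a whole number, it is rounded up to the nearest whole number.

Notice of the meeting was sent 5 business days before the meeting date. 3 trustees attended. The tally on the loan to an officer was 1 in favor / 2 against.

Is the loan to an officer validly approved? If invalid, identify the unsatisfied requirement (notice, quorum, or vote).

Notice: 5 business days given; 5 required (5 ≥ 5). Satisfied.
Quorum: 3 present; quorum is 2. Satisfied.
Vote: the loan to an officer requires a majority of the trustees present (3). A majority of 3 is 2, so 2 affirmative votes are needed; 1 voted in favor. Not satisfied.

Invalid — vote requirement not satisfied.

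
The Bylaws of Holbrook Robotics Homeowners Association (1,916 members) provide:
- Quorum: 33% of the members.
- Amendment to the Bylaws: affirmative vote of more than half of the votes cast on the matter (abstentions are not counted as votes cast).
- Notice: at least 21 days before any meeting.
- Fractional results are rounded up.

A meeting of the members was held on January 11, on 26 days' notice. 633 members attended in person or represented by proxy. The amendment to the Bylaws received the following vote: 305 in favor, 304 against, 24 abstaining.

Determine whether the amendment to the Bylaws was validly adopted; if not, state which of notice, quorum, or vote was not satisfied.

Valid — all requirements satisfied.

Notice: 26 days given; 21 required. Satisfied.
Quorum: 33% of 1,916 = 632.28, rounded up to 633; 633 present. Satisfied.
Vote: requires a majority of the votes cast (633 − 24 abstaining = 609); a majority of 609 is 305, so 305 needed; 305 in favor. Satisfied.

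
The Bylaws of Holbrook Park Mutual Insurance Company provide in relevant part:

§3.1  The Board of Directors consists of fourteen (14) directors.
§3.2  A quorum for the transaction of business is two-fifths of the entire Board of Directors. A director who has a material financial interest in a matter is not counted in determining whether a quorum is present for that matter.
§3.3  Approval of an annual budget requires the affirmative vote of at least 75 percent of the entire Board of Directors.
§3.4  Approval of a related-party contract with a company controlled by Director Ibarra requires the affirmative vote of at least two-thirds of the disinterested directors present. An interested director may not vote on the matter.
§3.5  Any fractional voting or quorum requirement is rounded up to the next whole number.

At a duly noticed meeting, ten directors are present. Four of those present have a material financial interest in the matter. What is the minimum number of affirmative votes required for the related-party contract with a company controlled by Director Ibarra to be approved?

The related-party contract with a company controlled by Director Ibarra requires two-thirds of the disinterested directors present (10 − 4 = 6).
2/3 of 6 = 4.

4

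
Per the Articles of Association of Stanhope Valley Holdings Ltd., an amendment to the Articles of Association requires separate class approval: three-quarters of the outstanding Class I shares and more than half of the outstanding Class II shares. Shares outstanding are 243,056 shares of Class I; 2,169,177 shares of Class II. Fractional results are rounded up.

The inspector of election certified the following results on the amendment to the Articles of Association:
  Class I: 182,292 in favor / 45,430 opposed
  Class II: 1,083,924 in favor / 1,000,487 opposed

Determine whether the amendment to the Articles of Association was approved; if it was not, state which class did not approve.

Not approved — the Class II shares did not give the required vote.

Class I: 3/4 of 243056 = 182292; 182,292 required, 182,292 in favor — approved.
Class II: a majority of 2169177 is 1084589; 1,084,589 required, 1,083,924 in favor — not approved.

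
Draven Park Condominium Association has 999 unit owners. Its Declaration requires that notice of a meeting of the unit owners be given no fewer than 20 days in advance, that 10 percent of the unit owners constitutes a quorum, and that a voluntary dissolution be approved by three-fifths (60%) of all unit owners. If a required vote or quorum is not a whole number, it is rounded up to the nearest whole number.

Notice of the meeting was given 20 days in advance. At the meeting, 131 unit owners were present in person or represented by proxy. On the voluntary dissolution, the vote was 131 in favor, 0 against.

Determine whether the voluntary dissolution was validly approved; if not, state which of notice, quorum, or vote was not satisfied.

Notice: 20 days given; 20 required. Satisfied.
Quorum: 10% of 999 = 99.90, rounded up to 100; 131 present. Satisfied.
Vote: requires three-fifths of all unit owners (999); 3/5 of 999 = 599.40, rounded up to 600, so 600 needed; 131 in favor. Not satisfied.

Invalid — vote requirement not satisfied.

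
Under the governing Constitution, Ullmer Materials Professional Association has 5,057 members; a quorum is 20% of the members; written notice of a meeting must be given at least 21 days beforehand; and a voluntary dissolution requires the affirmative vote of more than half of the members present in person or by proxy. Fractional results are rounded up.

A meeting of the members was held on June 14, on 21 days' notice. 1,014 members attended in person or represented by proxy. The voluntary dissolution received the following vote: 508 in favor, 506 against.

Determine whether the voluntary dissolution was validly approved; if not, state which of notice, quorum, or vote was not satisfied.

Valid — all requirements satisfied.

Notice: 21 days given; 21 required. Satisfied.
Quorum: 20% of 5,057 = 1,011.40, rounded up to 1,012; 1,014 present. Satisfied.
Vote: requires a majority of those present (1,014); a majority of 1014 is 508, so 508 needed; 508 in favor. Satisfied.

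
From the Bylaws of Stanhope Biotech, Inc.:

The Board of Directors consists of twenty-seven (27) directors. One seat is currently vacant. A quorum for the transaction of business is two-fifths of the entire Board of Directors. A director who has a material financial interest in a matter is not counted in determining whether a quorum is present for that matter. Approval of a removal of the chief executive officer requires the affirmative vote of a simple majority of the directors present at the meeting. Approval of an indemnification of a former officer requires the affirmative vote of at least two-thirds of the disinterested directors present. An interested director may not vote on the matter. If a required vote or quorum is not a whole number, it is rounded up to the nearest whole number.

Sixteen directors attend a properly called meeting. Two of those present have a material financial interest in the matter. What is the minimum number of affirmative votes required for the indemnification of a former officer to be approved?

The indemnification of a former officer requires two-thirds of the disinterested directors present (16 − 2 = 14).
2/3 of 14 = 9.33, rounded up to 10.

10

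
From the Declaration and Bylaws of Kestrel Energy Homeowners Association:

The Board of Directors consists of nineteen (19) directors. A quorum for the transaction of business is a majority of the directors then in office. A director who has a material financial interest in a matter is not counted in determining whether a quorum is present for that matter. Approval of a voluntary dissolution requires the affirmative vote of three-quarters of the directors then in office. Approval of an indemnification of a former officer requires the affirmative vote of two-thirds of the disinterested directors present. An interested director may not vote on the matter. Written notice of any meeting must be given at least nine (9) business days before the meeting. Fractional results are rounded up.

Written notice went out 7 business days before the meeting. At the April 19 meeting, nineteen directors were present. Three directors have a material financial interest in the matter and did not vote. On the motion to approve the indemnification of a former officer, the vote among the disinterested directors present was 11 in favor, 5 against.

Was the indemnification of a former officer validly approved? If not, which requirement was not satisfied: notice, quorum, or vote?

Invalid — notice requirement not satisfied.

Notice: 7 business days given; 9 required (7 < 9). Not satisfied.
Quorum: 19 present, but the 3 interested directors do not count, leaving 16. Quorum is 10. Satisfied.
Vote: the indemnification of a former officer requires two-thirds of the disinterested directors present (19 − 3 = 16). 2/3 of 16 = 10.67, rounded up to 11, so 11 affirmative votes are needed; 11 voted in favor. Satisfied.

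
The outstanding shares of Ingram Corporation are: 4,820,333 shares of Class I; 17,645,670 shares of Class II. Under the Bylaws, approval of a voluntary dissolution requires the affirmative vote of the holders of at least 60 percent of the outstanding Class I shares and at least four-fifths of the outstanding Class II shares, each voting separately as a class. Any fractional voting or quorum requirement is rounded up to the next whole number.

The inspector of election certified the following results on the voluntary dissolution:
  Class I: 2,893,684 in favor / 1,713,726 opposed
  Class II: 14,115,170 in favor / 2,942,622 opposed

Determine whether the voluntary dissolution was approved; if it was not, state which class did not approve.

Not approved — the Class II shares did not give the required vote.

Class I: 3/5 of 4820333 = 2892199.80, rounded up to 2892200; 2,892,200 required, 2,893,684 in favor — approved.
Class II: 4/5 of 17645670 = 14116536; 14,116,536 required, 14,115,170 in favor — not approved.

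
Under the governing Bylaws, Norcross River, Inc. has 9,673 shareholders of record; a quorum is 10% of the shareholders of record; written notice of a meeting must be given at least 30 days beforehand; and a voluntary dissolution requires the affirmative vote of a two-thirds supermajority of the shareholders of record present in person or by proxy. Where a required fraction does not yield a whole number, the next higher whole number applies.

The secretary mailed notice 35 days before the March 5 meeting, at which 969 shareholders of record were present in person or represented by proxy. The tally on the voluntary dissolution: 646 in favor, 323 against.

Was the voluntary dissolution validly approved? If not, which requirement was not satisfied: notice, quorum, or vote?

Notice: 35 days given; 30 required. Satisfied.
Quorum: 10% of 9,673 = 967.30, rounded up to 968; 969 present. Satisfied.
Vote: requires two-thirds of those present (969); 2/3 of 969 = 646, so 646 needed; 646 in favor. Satisfied.

Valid — all requirements satisfied.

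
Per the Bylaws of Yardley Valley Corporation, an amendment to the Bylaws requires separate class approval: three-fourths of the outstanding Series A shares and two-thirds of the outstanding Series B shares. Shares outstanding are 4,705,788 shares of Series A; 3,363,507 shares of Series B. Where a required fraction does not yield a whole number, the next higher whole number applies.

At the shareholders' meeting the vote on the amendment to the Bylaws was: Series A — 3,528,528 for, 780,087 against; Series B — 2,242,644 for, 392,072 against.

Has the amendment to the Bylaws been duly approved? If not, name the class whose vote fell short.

Series A: 3/4 of 4705788 = 3529341; 3,529,341 required, 3,528,528 in favor — not approved.
Series B: 2/3 of 3363507 = 2242338; 2,242,338 required, 2,242,644 in favor — approved.

Not approved — the Series A shares did not give the required vote.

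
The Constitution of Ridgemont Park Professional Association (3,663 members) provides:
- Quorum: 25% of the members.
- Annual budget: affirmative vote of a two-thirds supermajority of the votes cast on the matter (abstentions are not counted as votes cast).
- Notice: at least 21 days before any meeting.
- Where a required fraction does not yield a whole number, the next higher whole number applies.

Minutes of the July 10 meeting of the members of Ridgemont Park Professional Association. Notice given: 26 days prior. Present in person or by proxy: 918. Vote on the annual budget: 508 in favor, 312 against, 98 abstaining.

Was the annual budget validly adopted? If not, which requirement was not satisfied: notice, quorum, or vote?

Invalid — vote requirement not satisfied.

Notice: 26 days given; 21 required. Satisfied.
Quorum: 25% of 3,663 = 915.75, rounded up to 916; 918 present. Satisfied.
Vote: requires two-thirds of the votes cast (918 − 98 abstaining = 820); 2/3 of 820 = 546.67, rounded up to 547, so 547 needed; 508 in favor. Not satisfied.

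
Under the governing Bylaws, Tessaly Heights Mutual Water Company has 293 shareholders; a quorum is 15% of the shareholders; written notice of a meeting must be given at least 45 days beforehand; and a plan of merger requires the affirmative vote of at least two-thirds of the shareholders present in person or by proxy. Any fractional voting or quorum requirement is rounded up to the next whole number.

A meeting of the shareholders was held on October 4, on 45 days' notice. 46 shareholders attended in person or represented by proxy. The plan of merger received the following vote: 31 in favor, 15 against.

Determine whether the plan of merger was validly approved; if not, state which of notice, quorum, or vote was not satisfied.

Valid — all requirements satisfied.

Notice: 45 days given; 45 required. Satisfied.
Quorum: 15% of 293 = 43.95, rounded up to 44; 46 present. Satisfied.
Vote: requires two-thirds of those present (46); 2/3 of 46 = 30.67, rounded up to 31, so 31 needed; 31 in favor. Satisfied.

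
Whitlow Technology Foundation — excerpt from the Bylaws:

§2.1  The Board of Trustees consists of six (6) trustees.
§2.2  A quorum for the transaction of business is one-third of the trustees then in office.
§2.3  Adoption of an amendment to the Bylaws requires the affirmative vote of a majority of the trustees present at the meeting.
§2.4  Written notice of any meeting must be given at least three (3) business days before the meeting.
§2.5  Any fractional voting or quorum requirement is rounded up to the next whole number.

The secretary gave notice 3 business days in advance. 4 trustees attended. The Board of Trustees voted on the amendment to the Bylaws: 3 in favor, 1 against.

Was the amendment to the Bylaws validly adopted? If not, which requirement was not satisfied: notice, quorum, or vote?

Valid — all requirements satisfied.

Notice: 3 business days given; 3 required (3 ≥ 3). Satisfied.
Quorum: 4 present; quorum is 2. Satisfied.
Vote: the amendment to the Bylaws requires a majority of the trustees present (4). A majority of 4 is 3, so 3 affirmative votes are needed; 3 voted in favor. Satisfied.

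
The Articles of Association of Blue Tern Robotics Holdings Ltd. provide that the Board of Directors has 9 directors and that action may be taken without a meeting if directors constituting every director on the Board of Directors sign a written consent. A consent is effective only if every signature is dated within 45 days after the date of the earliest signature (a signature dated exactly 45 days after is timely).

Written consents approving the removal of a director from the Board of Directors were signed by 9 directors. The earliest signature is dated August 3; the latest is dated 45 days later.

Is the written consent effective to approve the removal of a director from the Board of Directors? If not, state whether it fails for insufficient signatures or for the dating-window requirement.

Signatures required: the unanimous vote of 9 — unanimous means all 9, so 9 needed; 9 signed. Sufficient.
Dating window: the latest signature is 45 days after the earliest; the limit is 45 days. Within the window.

Effective — both the signature and dating-window requirements are satisfied.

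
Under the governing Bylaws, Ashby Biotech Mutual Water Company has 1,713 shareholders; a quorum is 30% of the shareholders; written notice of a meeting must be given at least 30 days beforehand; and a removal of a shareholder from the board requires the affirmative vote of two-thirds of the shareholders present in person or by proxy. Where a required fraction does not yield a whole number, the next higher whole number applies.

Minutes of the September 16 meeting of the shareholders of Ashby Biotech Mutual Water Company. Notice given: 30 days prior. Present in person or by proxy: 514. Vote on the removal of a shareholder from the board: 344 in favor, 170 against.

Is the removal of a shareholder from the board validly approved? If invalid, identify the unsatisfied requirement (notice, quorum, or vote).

Valid — all requirements satisfied.

Notice: 30 days given; 30 required. Satisfied.
Quorum: 30% of 1,713 = 513.90, rounded up to 514; 514 present. Satisfied.
Vote: requires two-thirds of those present (514); 2/3 of 514 = 342.67, rounded up to 343, so 343 needed; 344 in favor. Satisfied.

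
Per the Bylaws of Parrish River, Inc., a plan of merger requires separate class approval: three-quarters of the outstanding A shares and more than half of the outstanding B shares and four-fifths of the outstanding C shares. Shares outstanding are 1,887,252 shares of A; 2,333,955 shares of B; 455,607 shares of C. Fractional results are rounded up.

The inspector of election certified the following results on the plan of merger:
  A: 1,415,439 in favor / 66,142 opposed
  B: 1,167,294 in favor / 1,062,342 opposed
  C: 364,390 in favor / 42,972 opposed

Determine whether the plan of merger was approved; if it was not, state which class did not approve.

Not approved — the C shares did not give the required vote.

A: 3/4 of 1887252 = 1415439; 1,415,439 required, 1,415,439 in favor — approved.
B: a majority of 2333955 is 1166978; 1,166,978 required, 1,167,294 in favor — approved.
C: 4/5 of 455607 = 364485.60, rounded up to 364486; 364,486 required, 364,390 in favor — not approved.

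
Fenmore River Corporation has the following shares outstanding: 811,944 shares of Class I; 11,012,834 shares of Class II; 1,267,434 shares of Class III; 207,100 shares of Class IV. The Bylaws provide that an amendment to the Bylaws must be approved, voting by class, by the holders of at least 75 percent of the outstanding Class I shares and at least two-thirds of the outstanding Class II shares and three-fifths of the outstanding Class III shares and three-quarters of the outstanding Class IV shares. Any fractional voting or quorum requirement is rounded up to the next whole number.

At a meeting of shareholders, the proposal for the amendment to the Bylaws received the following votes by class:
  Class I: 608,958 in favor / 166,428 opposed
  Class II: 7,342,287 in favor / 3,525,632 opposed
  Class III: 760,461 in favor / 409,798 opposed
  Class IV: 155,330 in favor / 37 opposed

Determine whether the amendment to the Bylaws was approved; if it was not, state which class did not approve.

Approved — every class gave the required vote.

Class I: 3/4 of 811944 = 608958; 608,958 required, 608,958 in favor — approved.
Class II: 2/3 of 11012834 = 7341889.33, rounded up to 7341890; 7,341,890 required, 7,342,287 in favor — approved.
Class III: 3/5 of 1267434 = 760460.40, rounded up to 760461; 760,461 required, 760,461 in favor — approved.
Class IV: 3/4 of 207100 = 155325; 155,325 required, 155,330 in favor — approved.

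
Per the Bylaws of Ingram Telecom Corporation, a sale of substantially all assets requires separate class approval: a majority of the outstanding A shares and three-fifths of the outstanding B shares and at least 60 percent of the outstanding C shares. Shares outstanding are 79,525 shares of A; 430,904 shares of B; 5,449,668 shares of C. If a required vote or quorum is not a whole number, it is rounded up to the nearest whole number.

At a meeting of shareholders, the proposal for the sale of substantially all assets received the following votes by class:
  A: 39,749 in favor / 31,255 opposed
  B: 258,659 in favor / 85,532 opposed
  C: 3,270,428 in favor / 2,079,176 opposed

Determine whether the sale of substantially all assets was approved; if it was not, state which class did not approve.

Not approved — the A shares did not give the required vote.

A: a majority of 79525 is 39763; 39,763 required, 39,749 in favor — not approved.
B: 3/5 of 430904 = 258542.40, rounded up to 258543; 258,543 required, 258,659 in favor — approved.
C: 3/5 of 5449668 = 3269800.80, rounded up to 3269801; 3,269,801 required, 3,270,428 in favor — approved.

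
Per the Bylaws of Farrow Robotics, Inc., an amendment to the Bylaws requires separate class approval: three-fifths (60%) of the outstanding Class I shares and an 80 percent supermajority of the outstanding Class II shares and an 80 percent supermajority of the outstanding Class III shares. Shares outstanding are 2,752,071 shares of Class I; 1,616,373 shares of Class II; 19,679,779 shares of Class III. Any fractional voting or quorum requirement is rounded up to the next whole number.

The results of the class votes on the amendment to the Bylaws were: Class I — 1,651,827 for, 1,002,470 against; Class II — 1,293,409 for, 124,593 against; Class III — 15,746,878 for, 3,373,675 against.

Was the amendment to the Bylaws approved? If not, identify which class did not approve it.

Class I: 3/5 of 2752071 = 1651242.60, rounded up to 1651243; 1,651,243 required, 1,651,827 in favor — approved.
Class II: 4/5 of 1616373 = 1293098.40, rounded up to 1293099; 1,293,099 required, 1,293,409 in favor — approved.
Class III: 4/5 of 19679779 = 15743823.20, rounded up to 15743824; 15,743,824 required, 15,746,878 in favor — approved.

Approved — every class gave the required vote.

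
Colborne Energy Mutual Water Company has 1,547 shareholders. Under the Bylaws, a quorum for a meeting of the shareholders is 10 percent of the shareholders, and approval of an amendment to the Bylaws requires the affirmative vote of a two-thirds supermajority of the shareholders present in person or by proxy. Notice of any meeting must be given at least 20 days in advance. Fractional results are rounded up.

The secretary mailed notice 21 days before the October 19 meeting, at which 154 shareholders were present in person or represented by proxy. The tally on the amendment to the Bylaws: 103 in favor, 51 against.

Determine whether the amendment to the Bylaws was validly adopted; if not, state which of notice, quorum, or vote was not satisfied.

Invalid — quorum requirement not satisfied.

Notice: 21 days given; 20 required. Satisfied.
Quorum: 10% of 1,547 = 154.70, rounded up to 155; 154 present. Not satisfied.
Vote: requires two-thirds of those present (154); 2/3 of 154 = 102.67, rounded up to 103, so 103 needed; 103 in favor. Satisfied.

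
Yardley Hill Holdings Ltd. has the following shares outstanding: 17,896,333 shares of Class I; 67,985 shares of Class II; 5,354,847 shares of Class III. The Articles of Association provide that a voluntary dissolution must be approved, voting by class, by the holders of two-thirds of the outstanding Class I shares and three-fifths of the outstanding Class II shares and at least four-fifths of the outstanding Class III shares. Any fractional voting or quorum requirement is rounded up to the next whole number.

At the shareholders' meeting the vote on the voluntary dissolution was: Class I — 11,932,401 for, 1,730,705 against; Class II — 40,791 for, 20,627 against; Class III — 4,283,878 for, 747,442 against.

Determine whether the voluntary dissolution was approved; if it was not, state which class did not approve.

Class I: 2/3 of 17896333 = 11930888.67, rounded up to 11930889; 11,930,889 required, 11,932,401 in favor — approved.
Class II: 3/5 of 67985 = 40791; 40,791 required, 40,791 in favor — approved.
Class III: 4/5 of 5354847 = 4283877.60, rounded up to 4283878; 4,283,878 required, 4,283,878 in favor — approved.

Approved — every class gave the required vote.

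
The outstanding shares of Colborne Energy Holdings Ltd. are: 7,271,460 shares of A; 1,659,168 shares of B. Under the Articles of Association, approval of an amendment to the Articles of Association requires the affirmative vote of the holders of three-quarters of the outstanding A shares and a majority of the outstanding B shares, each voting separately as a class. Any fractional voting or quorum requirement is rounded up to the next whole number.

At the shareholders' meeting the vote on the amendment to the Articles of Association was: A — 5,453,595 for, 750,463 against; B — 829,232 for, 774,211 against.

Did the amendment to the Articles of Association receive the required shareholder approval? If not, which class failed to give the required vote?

A: 3/4 of 7271460 = 5453595; 5,453,595 required, 5,453,595 in favor — approved.
B: a majority of 1659168 is 829585; 829,585 required, 829,232 in favor — not approved.

Not approved — the B shares did not give the required vote.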